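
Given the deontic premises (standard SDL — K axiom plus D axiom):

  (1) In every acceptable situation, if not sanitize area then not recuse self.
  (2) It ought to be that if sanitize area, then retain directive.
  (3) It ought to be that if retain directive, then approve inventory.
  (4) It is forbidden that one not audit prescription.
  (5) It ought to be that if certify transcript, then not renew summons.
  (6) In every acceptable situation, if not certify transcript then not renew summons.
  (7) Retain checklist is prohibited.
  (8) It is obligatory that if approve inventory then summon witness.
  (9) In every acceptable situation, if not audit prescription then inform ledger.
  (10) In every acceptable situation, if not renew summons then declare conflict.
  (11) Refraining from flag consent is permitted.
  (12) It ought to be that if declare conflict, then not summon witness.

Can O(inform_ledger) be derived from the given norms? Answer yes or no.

Premise 9 is O(¬audit_prescription → inform_ledger), but O(¬audit_prescription) is not derivable from the premises, so it does not yield O(inform_ledger).
No other premise forces O(inform_ledger). An ideal world satisfying every premise can still have inform_ledger false, so O(inform_ledger) is not derivable.

No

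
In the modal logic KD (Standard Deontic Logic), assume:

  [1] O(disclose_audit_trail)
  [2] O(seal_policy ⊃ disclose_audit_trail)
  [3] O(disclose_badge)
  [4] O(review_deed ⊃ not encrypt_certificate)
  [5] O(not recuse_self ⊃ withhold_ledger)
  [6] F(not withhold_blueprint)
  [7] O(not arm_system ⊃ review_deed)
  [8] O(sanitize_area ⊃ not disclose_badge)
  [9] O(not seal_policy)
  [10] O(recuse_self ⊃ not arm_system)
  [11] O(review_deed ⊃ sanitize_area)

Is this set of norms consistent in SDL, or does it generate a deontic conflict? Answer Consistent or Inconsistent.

Consistent

Premise 2 is O(seal_policy ⊃ disclose_audit_trail); even if O(disclose_audit_trail) held, inferring O(seal_policy) would be affirming the consequent — invalid.
So O(seal_policy) is not derivable, and the apparent clash with O(not seal_policy) does not arise.
A world satisfying every obligation exists (e.g. arm_system=true, disclose_audit_trail=true, disclose_badge=true, encrypt_certificate=false, recuse_self=false, review_deed=false, sanitize_area=false, seal_policy=false, withhold_blueprint=true, withhold_ledger=true); no atom is both obligatory and forbidden, so the set is consistent.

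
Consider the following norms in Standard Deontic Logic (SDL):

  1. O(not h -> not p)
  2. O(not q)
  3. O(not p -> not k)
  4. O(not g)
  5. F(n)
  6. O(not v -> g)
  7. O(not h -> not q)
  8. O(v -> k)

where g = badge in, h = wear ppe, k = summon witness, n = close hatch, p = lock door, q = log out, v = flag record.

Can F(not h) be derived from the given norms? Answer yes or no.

Yes

Premise 4 gives O(not g).
Premise 6 is O(not v -> g); contrapositively O(not g -> v). Since O(not g) holds, K gives O(v).
From O(v) and premise 8, O(v -> k), we obtain O(k).
Premise 3, O(not p -> not k), contraposes to O(k -> p); with O(k) we get O(p).
Premise 1, O(not h -> not p), contraposes to O(p -> h); with O(p) we get O(h).
Premises 2, 5, 7 do not contribute to this derivation.
So O(h) holds, i.e. F(not h). The claim follows.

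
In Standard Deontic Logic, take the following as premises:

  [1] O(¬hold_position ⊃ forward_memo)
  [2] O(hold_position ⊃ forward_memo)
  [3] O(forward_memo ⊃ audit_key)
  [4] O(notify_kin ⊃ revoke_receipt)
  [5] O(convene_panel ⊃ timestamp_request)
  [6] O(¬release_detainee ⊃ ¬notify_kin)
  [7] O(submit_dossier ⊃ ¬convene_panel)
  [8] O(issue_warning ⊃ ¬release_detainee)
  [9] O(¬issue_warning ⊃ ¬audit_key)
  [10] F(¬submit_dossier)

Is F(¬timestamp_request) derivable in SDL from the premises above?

No

Premise 5 is O(convene_panel ⊃ timestamp_request), but O(convene_panel) is not derivable from the premises, so it does not yield O(timestamp_request).
No other premise forces O(timestamp_request). An ideal world satisfying every premise can still have ¬timestamp_request true, so F(¬timestamp_request) is not derivable.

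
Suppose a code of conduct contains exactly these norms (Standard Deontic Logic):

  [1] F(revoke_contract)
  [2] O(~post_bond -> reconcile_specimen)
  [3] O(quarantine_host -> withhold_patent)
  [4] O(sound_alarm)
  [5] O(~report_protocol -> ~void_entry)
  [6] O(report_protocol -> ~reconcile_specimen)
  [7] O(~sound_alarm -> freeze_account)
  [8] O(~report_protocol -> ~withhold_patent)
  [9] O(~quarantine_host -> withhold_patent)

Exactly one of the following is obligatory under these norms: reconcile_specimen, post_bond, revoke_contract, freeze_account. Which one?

post_bond

By case analysis on quarantine_host: premise 3 gives O(quarantine_host -> withhold_patent) and premise 9 gives O(~quarantine_host -> withhold_patent), so O(withhold_patent) either way.
Premise 8 is O(~report_protocol -> ~withhold_patent); contrapositively O(withhold_patent -> report_protocol). Since O(withhold_patent) holds, K gives O(report_protocol).
Premise 6 is O(report_protocol -> ~reconcile_specimen); since O(report_protocol), deontic closure gives O(~reconcile_specimen).
The contrapositive of premise 2 (O(~post_bond -> reconcile_specimen)) is O(~reconcile_specimen -> post_bond), and O(~reconcile_specimen) is already established, so O(post_bond).
So O(post_bond) holds — post_bond is obligatory. None of the other listed options is made obligatory by any chain of premises.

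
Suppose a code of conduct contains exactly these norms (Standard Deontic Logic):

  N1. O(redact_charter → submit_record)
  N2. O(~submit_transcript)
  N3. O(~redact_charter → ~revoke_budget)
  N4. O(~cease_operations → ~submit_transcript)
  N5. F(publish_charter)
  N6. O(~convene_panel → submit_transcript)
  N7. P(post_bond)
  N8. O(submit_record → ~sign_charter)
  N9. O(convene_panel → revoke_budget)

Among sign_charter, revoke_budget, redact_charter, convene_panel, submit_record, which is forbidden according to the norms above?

sign_charter

Premise 2 states O(~submit_transcript) outright.
The contrapositive of premise 6 (O(~convene_panel → submit_transcript)) is O(~submit_transcript → convene_panel), and O(~submit_transcript) is already established, so O(convene_panel).
Applying K to premise 9 (O(convene_panel → revoke_budget)) and O(convene_panel) yields O(revoke_budget).
Premise 3 is O(~redact_charter → ~revoke_budget); contrapositively O(revoke_budget → redact_charter). Since O(revoke_budget) holds, K gives O(redact_charter).
From O(redact_charter) and premise 1, O(redact_charter → submit_record), we obtain O(submit_record).
Premise 8 is O(submit_record → ~sign_charter); since O(submit_record), deontic closure gives O(~sign_charter).
So O(~sign_charter) holds, i.e. sign_charter is forbidden. None of the other listed options is forbidden under the premises.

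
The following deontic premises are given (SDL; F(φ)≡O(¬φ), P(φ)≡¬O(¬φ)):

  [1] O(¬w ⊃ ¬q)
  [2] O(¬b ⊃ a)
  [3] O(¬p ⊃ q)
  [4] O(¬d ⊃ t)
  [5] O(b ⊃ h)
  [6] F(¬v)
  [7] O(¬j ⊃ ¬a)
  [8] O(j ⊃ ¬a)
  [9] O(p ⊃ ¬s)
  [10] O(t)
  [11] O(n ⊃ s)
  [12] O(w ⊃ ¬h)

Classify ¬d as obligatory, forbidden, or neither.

Neither

Premise 4 is O(¬d ⊃ t); even if O(t) held, inferring O(¬d) would be affirming the consequent — invalid.
No premise or chain of K-axiom applications forces O(¬d), and none forces O(d). So ¬d is neither obligatory nor forbidden under these norms.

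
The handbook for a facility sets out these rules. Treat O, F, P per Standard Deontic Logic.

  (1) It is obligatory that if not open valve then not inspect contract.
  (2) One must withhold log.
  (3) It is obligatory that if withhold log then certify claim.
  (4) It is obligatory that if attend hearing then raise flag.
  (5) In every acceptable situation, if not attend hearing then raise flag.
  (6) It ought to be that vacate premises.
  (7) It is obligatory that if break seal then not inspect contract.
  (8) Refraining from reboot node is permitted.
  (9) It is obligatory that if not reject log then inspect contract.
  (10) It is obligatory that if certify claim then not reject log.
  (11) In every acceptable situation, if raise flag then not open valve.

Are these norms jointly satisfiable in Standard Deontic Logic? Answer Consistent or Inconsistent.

Premises 5 and 4 are O(¬attend_hearing → raise_flag) and O(attend_hearing → raise_flag); every ideal world satisfies ¬attend_hearing or attend_hearing, so in either case raise_flag holds — hence O(raise_flag).
Applying K to premise 11 (O(raise_flag → ¬open_valve)) and O(raise_flag) yields O(¬open_valve).
From O(¬open_valve) and premise 1, O(¬open_valve → ¬inspect_contract), we obtain O(¬inspect_contract).
Premise 9 is O(¬reject_log → inspect_contract); contrapositively O(¬inspect_contract → reject_log). Since O(¬inspect_contract) holds, K gives O(reject_log).
Premise 10 is O(certify_claim → ¬reject_log); contrapositively O(reject_log → ¬certify_claim). Since O(reject_log) holds, K gives O(¬certify_claim).
Premise 3 is O(withhold_log → certify_claim); contrapositively O(¬certify_claim → ¬withhold_log). Since O(¬certify_claim) holds, K gives O(¬withhold_log).
Yet premise 2 states O(withhold_log).
We now have both O(¬withhold_log) and O(withhold_log) — withhold_log is simultaneously obligatory and forbidden, violating the D-axiom.

Inconsistent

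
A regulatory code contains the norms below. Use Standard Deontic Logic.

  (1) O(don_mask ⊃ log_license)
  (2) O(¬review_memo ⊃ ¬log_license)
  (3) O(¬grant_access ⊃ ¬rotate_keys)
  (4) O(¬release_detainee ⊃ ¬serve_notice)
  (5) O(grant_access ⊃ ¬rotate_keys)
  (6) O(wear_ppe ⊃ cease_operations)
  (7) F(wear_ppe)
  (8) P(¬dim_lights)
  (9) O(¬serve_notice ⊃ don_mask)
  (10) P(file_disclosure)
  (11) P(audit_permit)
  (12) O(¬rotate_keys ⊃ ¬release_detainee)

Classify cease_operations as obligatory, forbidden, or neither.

Neither

Premise 6 is O(wear_ppe ⊃ cease_operations), but O(wear_ppe) is not derivable from the premises, so it does not yield O(cease_operations).
No premise or chain of K-axiom applications forces O(cease_operations), and none forces O(¬cease_operations). So cease_operations is neither obligatory nor forbidden under these norms.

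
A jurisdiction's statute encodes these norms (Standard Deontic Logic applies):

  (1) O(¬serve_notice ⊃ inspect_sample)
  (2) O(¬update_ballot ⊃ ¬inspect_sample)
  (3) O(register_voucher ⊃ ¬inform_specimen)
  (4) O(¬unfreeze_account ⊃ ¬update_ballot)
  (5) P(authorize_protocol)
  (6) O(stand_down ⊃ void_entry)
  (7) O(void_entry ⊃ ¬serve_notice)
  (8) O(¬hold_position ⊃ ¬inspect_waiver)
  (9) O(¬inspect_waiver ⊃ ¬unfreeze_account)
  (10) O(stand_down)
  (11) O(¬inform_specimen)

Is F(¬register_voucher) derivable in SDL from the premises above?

No

Premise 3 is O(register_voucher ⊃ ¬inform_specimen); even if O(¬inform_specimen) held, inferring O(register_voucher) would be affirming the consequent — invalid.
No other premise forces O(register_voucher). An ideal world satisfying every premise can still have ¬register_voucher true, so F(¬register_voucher) is not derivable.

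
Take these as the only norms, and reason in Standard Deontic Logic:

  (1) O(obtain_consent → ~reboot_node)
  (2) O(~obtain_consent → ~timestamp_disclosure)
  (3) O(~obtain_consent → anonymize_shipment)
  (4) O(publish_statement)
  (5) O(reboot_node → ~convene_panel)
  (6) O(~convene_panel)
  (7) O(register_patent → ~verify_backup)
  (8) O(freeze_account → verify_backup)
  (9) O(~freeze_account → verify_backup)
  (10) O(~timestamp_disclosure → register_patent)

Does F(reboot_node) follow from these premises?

Yes

Premises 8 and 9 cover both cases: O(freeze_account → verify_backup) and O(~freeze_account → verify_backup). Since freeze_account ∨ ~freeze_account is a tautology, O(verify_backup) follows.
The contrapositive of premise 7 (O(register_patent → ~verify_backup)) is O(verify_backup → ~register_patent), and O(verify_backup) is already established, so O(~register_patent).
The contrapositive of premise 10 (O(~timestamp_disclosure → register_patent)) is O(~register_patent → timestamp_disclosure), and O(~register_patent) is already established, so O(timestamp_disclosure).
The contrapositive of premise 2 (O(~obtain_consent → ~timestamp_disclosure)) is O(timestamp_disclosure → obtain_consent), and O(timestamp_disclosure) is already established, so O(obtain_consent).
With premise 1, O(obtain_consent → ~reboot_node), the K-axiom yields O(~reboot_node).
Premises 3, 4, 5, 6 do not contribute to this derivation.
So O(~reboot_node) holds, i.e. F(reboot_node). The claim follows.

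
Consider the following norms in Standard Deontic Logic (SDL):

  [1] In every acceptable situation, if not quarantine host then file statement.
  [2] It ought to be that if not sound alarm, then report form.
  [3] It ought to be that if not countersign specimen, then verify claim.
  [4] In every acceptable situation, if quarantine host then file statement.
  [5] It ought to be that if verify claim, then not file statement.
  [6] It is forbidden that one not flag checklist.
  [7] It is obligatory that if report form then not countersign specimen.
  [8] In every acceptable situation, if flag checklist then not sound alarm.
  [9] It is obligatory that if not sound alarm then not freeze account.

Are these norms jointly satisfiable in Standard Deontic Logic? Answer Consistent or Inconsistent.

Inconsistent

Premises 4 and 1 cover both cases: O(quarantine_host → file_statement) and O(¬quarantine_host → file_statement). Since quarantine_host ∨ ¬quarantine_host is a tautology, O(file_statement) follows.
The contrapositive of premise 5 (O(verify_claim → ¬file_statement)) is O(file_statement → ¬verify_claim), and O(file_statement) is already established, so O(¬verify_claim).
The contrapositive of premise 3 (O(¬countersign_specimen → verify_claim)) is O(¬verify_claim → countersign_specimen), and O(¬verify_claim) is already established, so O(countersign_specimen).
Premise 7, O(report_form → ¬countersign_specimen), contraposes to O(countersign_specimen → ¬report_form); with O(countersign_specimen) we get O(¬report_form).
Premise 2 is O(¬sound_alarm → report_form); contrapositively O(¬report_form → sound_alarm). Since O(¬report_form) holds, K gives O(sound_alarm).
Premise 8, O(flag_checklist → ¬sound_alarm), contraposes to O(sound_alarm → ¬flag_checklist); with O(sound_alarm) we get O(¬flag_checklist).
But premise 6, F(¬flag_checklist), means O(flag_checklist).
We now have both O(¬flag_checklist) and O(flag_checklist) — flag_checklist is simultaneously obligatory and forbidden, violating the D-axiom.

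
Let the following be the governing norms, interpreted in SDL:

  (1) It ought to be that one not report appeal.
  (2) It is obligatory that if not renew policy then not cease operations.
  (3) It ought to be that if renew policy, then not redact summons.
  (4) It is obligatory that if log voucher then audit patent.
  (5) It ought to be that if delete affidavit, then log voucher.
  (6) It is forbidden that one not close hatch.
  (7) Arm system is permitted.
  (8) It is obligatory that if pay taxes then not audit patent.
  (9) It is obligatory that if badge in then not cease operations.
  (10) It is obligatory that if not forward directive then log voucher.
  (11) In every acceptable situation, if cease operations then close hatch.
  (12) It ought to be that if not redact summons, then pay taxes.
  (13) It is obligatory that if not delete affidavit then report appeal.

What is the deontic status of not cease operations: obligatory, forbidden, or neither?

Obligatory

Premise 1 gives O(¬report_appeal).
Premise 13 is O(¬delete_affidavit → report_appeal); contrapositively O(¬report_appeal → delete_affidavit). Since O(¬report_appeal) holds, K gives O(delete_affidavit).
From O(delete_affidavit) and premise 5, O(delete_affidavit → log_voucher), we obtain O(log_voucher).
With premise 4, O(log_voucher → audit_patent), the K-axiom yields O(audit_patent).
Premise 8, O(pay_taxes → ¬audit_patent), contraposes to O(audit_patent → ¬pay_taxes); with O(audit_patent) we get O(¬pay_taxes).
Premise 12, O(¬redact_summons → pay_taxes), contraposes to O(¬pay_taxes → redact_summons); with O(¬pay_taxes) we get O(redact_summons).
Premise 3 is O(renew_policy → ¬redact_summons); contrapositively O(redact_summons → ¬renew_policy). Since O(redact_summons) holds, K gives O(¬renew_policy).
From O(¬renew_policy) and premise 2, O(¬renew_policy → ¬cease_operations), we obtain O(¬cease_operations).
Premises 6, 7, 9, 10, 11 do not contribute to this derivation.
Hence ¬cease_operations is obligatory.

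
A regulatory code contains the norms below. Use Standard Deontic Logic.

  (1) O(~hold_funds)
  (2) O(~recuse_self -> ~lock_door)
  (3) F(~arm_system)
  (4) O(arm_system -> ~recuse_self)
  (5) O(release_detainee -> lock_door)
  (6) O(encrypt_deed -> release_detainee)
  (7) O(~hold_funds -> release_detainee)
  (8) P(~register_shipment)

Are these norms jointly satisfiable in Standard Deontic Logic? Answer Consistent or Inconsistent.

Inconsistent

From premise 1 we have O(~hold_funds).
Applying K to premise 7 (O(~hold_funds -> release_detainee)) and O(~hold_funds) yields O(release_detainee).
Applying K to premise 5 (O(release_detainee -> lock_door)) and O(release_detainee) yields O(lock_door).
Premise 2 is O(~recuse_self -> ~lock_door); contrapositively O(lock_door -> recuse_self). Since O(lock_door) holds, K gives O(recuse_self).
Premise 4 is O(arm_system -> ~recuse_self); contrapositively O(recuse_self -> ~arm_system). Since O(recuse_self) holds, K gives O(~arm_system).
Yet premise 3 is F(~arm_system), i.e. O(arm_system).
We now have both O(~arm_system) and O(arm_system) — arm_system is simultaneously obligatory and forbidden, violating the D-axiom.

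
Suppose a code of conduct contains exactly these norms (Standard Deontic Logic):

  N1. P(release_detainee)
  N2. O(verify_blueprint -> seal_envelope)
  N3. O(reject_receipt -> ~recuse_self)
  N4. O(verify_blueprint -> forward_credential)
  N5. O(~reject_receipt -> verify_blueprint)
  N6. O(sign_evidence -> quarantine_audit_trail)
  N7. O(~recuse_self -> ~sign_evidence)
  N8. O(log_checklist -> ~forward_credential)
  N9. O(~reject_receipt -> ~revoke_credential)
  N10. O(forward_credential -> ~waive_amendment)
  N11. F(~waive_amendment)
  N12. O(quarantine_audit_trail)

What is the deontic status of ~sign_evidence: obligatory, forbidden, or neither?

Premise 11, F(~waive_amendment), is equivalent to O(waive_amendment).
The contrapositive of premise 10 (O(forward_credential -> ~waive_amendment)) is O(waive_amendment -> ~forward_credential), and O(waive_amendment) is already established, so O(~forward_credential).
The contrapositive of premise 4 (O(verify_blueprint -> forward_credential)) is O(~forward_credential -> ~verify_blueprint), and O(~forward_credential) is already established, so O(~verify_blueprint).
The contrapositive of premise 5 (O(~reject_receipt -> verify_blueprint)) is O(~verify_blueprint -> reject_receipt), and O(~verify_blueprint) is already established, so O(reject_receipt).
Premise 3 is O(reject_receipt -> ~recuse_self); since O(reject_receipt), deontic closure gives O(~recuse_self).
With premise 7, O(~recuse_self -> ~sign_evidence), the K-axiom yields O(~sign_evidence).
Premises 1, 2, 6, 8, 9, 12 do not contribute to this derivation.
Hence ~sign_evidence is obligatory.

Obligatory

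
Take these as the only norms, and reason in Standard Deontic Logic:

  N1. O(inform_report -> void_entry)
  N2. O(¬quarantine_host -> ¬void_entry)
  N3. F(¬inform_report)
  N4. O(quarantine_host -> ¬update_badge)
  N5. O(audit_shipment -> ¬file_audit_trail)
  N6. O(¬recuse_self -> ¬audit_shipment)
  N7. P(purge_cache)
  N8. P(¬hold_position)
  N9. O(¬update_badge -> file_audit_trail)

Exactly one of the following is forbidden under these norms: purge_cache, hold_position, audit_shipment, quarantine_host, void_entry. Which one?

audit_shipment

F(¬inform_report) at premise 3 means O(inform_report).
With premise 1, O(inform_report -> void_entry), the K-axiom yields O(void_entry).
Premise 2 is O(¬quarantine_host -> ¬void_entry); contrapositively O(void_entry -> quarantine_host). Since O(void_entry) holds, K gives O(quarantine_host).
Applying K to premise 4 (O(quarantine_host -> ¬update_badge)) and O(quarantine_host) yields O(¬update_badge).
With premise 9, O(¬update_badge -> file_audit_trail), the K-axiom yields O(file_audit_trail).
Premise 5, O(audit_shipment -> ¬file_audit_trail), contraposes to O(file_audit_trail -> ¬audit_shipment); with O(file_audit_trail) we get O(¬audit_shipment).
So O(¬audit_shipment) holds, i.e. audit_shipment is forbidden. None of the other listed options is forbidden under the premises.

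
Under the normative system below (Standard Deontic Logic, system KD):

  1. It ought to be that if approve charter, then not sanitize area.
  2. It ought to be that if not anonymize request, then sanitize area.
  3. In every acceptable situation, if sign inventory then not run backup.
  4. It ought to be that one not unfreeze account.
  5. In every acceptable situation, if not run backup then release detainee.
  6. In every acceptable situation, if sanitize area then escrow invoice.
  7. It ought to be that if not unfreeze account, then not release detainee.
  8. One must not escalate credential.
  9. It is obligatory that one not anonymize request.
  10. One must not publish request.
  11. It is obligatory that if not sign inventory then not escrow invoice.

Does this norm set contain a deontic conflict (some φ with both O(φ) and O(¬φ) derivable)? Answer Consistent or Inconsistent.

Premise 4 states O(¬unfreeze_account) outright.
Applying K to premise 7 (O(¬unfreeze_account → ¬release_detainee)) and O(¬unfreeze_account) yields O(¬release_detainee).
Premise 5, O(¬run_backup → release_detainee), contraposes to O(¬release_detainee → run_backup); with O(¬release_detainee) we get O(run_backup).
The contrapositive of premise 3 (O(sign_inventory → ¬run_backup)) is O(run_backup → ¬sign_inventory), and O(run_backup) is already established, so O(¬sign_inventory).
With premise 11, O(¬sign_inventory → ¬escrow_invoice), the K-axiom yields O(¬escrow_invoice).
Premise 6, O(sanitize_area → escrow_invoice), contraposes to O(¬escrow_invoice → ¬sanitize_area); with O(¬escrow_invoice) we get O(¬sanitize_area).
Premise 2, O(¬anonymize_request → sanitize_area), contraposes to O(¬sanitize_area → anonymize_request); with O(¬sanitize_area) we get O(anonymize_request).
However, premise 9 gives O(¬anonymize_request).
We now have both O(anonymize_request) and O(¬anonymize_request) — anonymize_request is simultaneously obligatory and forbidden, violating the D-axiom.

Inconsistent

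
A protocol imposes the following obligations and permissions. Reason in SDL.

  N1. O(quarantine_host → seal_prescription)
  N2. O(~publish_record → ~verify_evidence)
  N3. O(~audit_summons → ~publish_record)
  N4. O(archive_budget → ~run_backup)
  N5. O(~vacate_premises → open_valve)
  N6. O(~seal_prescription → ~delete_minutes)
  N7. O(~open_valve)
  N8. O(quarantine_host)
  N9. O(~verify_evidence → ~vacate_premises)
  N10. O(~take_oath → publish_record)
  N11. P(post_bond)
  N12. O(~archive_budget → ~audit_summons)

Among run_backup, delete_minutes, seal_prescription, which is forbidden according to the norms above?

run_backup

From premise 7 we have O(~open_valve).
Premise 5 is O(~vacate_premises → open_valve); contrapositively O(~open_valve → vacate_premises). Since O(~open_valve) holds, K gives O(vacate_premises).
Premise 9 is O(~verify_evidence → ~vacate_premises); contrapositively O(vacate_premises → verify_evidence). Since O(vacate_premises) holds, K gives O(verify_evidence).
Premise 2 is O(~publish_record → ~verify_evidence); contrapositively O(verify_evidence → publish_record). Since O(verify_evidence) holds, K gives O(publish_record).
Premise 3 is O(~audit_summons → ~publish_record); contrapositively O(publish_record → audit_summons). Since O(publish_record) holds, K gives O(audit_summons).
The contrapositive of premise 12 (O(~archive_budget → ~audit_summons)) is O(audit_summons → archive_budget), and O(audit_summons) is already established, so O(archive_budget).
Premise 4 is O(archive_budget → ~run_backup); since O(archive_budget), deontic closure gives O(~run_backup).
So O(~run_backup) holds, i.e. run_backup is forbidden. None of the other listed options is forbidden under the premises.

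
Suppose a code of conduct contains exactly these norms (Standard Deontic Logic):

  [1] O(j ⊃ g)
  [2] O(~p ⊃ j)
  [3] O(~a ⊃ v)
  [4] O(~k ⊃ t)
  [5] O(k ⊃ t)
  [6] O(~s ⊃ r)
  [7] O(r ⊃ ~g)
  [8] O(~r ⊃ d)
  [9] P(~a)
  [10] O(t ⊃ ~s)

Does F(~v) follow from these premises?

No

Premise 3 is O(~a ⊃ v), but O(~a) is not derivable from the premises (the permission P(~a) asserts only ~O(a), not O(~a)), so it does not yield O(v).
No other premise forces O(v). An ideal world satisfying every premise can still have ~v true, so F(~v) is not derivable.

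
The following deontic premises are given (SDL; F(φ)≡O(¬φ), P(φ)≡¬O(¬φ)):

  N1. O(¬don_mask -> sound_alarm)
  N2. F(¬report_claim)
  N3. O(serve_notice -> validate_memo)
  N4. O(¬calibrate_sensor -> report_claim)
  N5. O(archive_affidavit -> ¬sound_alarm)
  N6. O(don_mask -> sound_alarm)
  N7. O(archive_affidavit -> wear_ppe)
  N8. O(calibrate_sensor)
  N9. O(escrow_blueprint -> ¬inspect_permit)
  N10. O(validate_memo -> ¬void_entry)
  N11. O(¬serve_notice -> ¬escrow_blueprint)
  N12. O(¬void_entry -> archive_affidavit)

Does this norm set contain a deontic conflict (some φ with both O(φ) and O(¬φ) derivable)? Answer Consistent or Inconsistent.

Premise 4 is O(¬calibrate_sensor -> report_claim); even if O(report_claim) held, inferring O(¬calibrate_sensor) would be affirming the consequent — invalid.
So O(¬calibrate_sensor) is not derivable, and the apparent clash with O(calibrate_sensor) does not arise.
A world satisfying every obligation exists (e.g. archive_affidavit=false, calibrate_sensor=true, don_mask=false, escrow_blueprint=false, inspect_permit=false, report_claim=true, serve_notice=false, sound_alarm=true, validate_memo=false, void_entry=true, wear_ppe=false); no atom is both obligatory and forbidden, so the set is consistent.

Consistent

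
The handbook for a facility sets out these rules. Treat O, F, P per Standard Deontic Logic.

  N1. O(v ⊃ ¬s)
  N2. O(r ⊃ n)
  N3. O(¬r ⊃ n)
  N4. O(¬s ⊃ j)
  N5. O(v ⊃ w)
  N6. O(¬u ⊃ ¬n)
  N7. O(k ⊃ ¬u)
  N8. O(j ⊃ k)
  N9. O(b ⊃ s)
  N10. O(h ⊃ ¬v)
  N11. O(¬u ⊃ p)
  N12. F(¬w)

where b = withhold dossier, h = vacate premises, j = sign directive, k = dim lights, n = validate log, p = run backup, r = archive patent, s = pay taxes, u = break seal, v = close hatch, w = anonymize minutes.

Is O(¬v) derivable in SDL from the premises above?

Premises 3 and 2 are O(¬r ⊃ n) and O(r ⊃ n); every ideal world satisfies ¬r or r, so in either case n holds — hence O(n).
Premise 6, O(¬u ⊃ ¬n), contraposes to O(n ⊃ u); with O(n) we get O(u).
Premise 7, O(k ⊃ ¬u), contraposes to O(u ⊃ ¬k); with O(u) we get O(¬k).
Premise 8 is O(j ⊃ k); contrapositively O(¬k ⊃ ¬j). Since O(¬k) holds, K gives O(¬j).
The contrapositive of premise 4 (O(¬s ⊃ j)) is O(¬j ⊃ s), and O(¬j) is already established, so O(s).
The contrapositive of premise 1 (O(v ⊃ ¬s)) is O(s ⊃ ¬v), and O(s) is already established, so O(¬v).
Premises 5, 9, 10, 11, 12 do not contribute to this derivation.
So O(¬v) follows.

Yes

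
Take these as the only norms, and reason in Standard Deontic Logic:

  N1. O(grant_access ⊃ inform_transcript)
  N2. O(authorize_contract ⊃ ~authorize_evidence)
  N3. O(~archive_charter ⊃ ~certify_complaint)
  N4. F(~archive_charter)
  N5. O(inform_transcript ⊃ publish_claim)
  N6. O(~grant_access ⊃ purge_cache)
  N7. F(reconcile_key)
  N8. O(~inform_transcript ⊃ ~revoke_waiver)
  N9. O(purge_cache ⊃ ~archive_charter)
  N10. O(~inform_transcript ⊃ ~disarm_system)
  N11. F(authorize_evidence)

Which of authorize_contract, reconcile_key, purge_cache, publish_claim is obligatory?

Premise 4, F(~archive_charter), is equivalent to O(archive_charter).
Premise 9 is O(purge_cache ⊃ ~archive_charter); contrapositively O(archive_charter ⊃ ~purge_cache). Since O(archive_charter) holds, K gives O(~purge_cache).
Premise 6 is O(~grant_access ⊃ purge_cache); contrapositively O(~purge_cache ⊃ grant_access). Since O(~purge_cache) holds, K gives O(grant_access).
Premise 1 is O(grant_access ⊃ inform_transcript); since O(grant_access), deontic closure gives O(inform_transcript).
Premise 5 is O(inform_transcript ⊃ publish_claim); since O(inform_transcript), deontic closure gives O(publish_claim).
So O(publish_claim) holds — publish_claim is obligatory. None of the other listed options is made obligatory by any chain of premises.

publish_claim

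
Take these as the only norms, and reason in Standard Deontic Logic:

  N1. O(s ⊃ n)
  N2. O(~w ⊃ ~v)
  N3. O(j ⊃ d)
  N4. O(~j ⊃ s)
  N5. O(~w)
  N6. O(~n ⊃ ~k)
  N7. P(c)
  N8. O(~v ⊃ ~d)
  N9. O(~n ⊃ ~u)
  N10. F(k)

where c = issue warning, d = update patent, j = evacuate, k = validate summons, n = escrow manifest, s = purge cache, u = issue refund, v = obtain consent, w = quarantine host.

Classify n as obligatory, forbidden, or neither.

From premise 5 we have O(~w).
Premise 2 is O(~w ⊃ ~v); since O(~w), deontic closure gives O(~v).
Applying K to premise 8 (O(~v ⊃ ~d)) and O(~v) yields O(~d).
Premise 3 is O(j ⊃ d); contrapositively O(~d ⊃ ~j). Since O(~d) holds, K gives O(~j).
With premise 4, O(~j ⊃ s), the K-axiom yields O(s).
Premise 1 is O(s ⊃ n); since O(s), deontic closure gives O(n).
Premises 6, 7, 9, 10 do not contribute to this derivation.
Hence n is obligatory.

Obligatory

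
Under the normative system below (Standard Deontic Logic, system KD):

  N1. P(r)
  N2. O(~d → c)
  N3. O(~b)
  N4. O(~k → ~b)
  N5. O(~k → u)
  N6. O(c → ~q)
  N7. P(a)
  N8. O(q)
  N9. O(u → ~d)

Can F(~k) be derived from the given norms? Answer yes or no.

Premise 8 states O(q) outright.
The contrapositive of premise 6 (O(c → ~q)) is O(q → ~c), and O(q) is already established, so O(~c).
Premise 2 is O(~d → c); contrapositively O(~c → d). Since O(~c) holds, K gives O(d).
The contrapositive of premise 9 (O(u → ~d)) is O(d → ~u), and O(d) is already established, so O(~u).
The contrapositive of premise 5 (O(~k → u)) is O(~u → k), and O(~u) is already established, so O(k).
Premises 1, 3, 4, 7 do not contribute to this derivation.
So O(k) holds, i.e. F(~k). The claim follows.

Yes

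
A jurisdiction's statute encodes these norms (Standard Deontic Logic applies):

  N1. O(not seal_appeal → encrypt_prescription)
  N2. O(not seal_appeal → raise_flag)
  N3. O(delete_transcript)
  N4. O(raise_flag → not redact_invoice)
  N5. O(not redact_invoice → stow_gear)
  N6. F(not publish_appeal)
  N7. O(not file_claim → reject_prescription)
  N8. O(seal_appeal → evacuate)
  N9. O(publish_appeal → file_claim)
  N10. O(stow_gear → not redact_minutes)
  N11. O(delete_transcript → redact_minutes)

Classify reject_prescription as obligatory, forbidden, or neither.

Premise 7 is O(not file_claim → reject_prescription), but O(not file_claim) is not derivable from the premises, so it does not yield O(reject_prescription).
No premise or chain of K-axiom applications forces O(reject_prescription), and none forces O(not reject_prescription). So reject_prescription is neither obligatory nor forbidden under these norms.

Neither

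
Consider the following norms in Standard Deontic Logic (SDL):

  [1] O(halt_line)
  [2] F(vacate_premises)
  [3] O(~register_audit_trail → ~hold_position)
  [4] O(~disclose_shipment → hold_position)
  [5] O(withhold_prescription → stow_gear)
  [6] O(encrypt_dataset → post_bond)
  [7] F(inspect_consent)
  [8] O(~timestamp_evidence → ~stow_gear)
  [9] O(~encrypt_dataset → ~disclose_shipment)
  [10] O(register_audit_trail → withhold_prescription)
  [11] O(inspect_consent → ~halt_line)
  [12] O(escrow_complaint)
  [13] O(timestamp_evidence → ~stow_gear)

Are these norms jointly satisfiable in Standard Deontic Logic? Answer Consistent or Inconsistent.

Consistent

Premise 11 is O(inspect_consent → ~halt_line), but O(inspect_consent) is not derivable from the premises, so it does not yield O(~halt_line).
So O(~halt_line) is not derivable, and the apparent clash with O(halt_line) does not arise.
A world satisfying every obligation exists (e.g. disclose_shipment=true, encrypt_dataset=true, escrow_complaint=true, halt_line=true, hold_position=false, inspect_consent=false, post_bond=true, register_audit_trail=false, stow_gear=false, timestamp_evidence=false, vacate_premises=false, withhold_prescription=false); no atom is both obligatory and forbidden, so the set is consistent.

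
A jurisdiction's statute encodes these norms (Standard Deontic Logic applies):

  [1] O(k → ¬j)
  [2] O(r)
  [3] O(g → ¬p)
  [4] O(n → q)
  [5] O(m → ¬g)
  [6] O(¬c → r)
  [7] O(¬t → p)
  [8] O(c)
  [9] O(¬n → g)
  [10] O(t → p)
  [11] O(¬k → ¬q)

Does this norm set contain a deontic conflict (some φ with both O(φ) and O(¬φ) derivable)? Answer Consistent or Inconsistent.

Premise 6 is O(¬c → r); even if O(r) held, inferring O(¬c) would be affirming the consequent — invalid.
So O(¬c) is not derivable, and the apparent clash with O(c) does not arise.
A world satisfying every obligation exists (e.g. c=true, g=false, j=false, k=true, m=false, n=true, p=true, q=true, r=true, t=false); no atom is both obligatory and forbidden, so the set is consistent.

Consistent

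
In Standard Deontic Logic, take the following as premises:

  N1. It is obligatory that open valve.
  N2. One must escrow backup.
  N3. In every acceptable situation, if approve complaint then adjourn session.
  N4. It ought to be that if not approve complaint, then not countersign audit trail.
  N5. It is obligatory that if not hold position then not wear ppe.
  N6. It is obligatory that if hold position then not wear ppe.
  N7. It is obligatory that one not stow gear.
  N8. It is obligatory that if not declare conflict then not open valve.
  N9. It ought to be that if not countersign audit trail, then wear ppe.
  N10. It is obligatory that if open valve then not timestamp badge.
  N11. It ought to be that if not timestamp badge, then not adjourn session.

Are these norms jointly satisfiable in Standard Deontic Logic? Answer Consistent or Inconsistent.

Inconsistent

By case analysis on hold_position: premise 6 gives O(hold_position → ¬wear_ppe) and premise 5 gives O(¬hold_position → ¬wear_ppe), so O(¬wear_ppe) either way.
Premise 9 is O(¬countersign_audit_trail → wear_ppe); contrapositively O(¬wear_ppe → countersign_audit_trail). Since O(¬wear_ppe) holds, K gives O(countersign_audit_trail).
Premise 4 is O(¬approve_complaint → ¬countersign_audit_trail); contrapositively O(countersign_audit_trail → approve_complaint). Since O(countersign_audit_trail) holds, K gives O(approve_complaint).
From O(approve_complaint) and premise 3, O(approve_complaint → adjourn_session), we obtain O(adjourn_session).
Premise 11 is O(¬timestamp_badge → ¬adjourn_session); contrapositively O(adjourn_session → timestamp_badge). Since O(adjourn_session) holds, K gives O(timestamp_badge).
Premise 10 is O(open_valve → ¬timestamp_badge); contrapositively O(timestamp_badge → ¬open_valve). Since O(timestamp_badge) holds, K gives O(¬open_valve).
Yet premise 1 states O(open_valve).
We now have both O(¬open_valve) and O(open_valve) — open_valve is simultaneously obligatory and forbidden, violating the D-axiom.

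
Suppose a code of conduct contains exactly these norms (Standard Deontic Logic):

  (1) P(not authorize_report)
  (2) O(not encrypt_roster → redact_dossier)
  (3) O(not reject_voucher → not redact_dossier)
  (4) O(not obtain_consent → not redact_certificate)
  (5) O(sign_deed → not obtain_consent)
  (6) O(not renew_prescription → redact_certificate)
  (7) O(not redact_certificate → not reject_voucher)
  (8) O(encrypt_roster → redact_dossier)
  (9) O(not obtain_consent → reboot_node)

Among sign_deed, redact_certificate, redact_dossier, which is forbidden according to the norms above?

Premises 8 and 2 are O(encrypt_roster → redact_dossier) and O(not encrypt_roster → redact_dossier); every ideal world satisfies encrypt_roster or not encrypt_roster, so in either case redact_dossier holds — hence O(redact_dossier).
Premise 3, O(not reject_voucher → not redact_dossier), contraposes to O(redact_dossier → reject_voucher); with O(redact_dossier) we get O(reject_voucher).
Premise 7, O(not redact_certificate → not reject_voucher), contraposes to O(reject_voucher → redact_certificate); with O(reject_voucher) we get O(redact_certificate).
Premise 4, O(not obtain_consent → not redact_certificate), contraposes to O(redact_certificate → obtain_consent); with O(redact_certificate) we get O(obtain_consent).
Premise 5, O(sign_deed → not obtain_consent), contraposes to O(obtain_consent → not sign_deed); with O(obtain_consent) we get O(not sign_deed).
So O(not sign_deed) holds, i.e. sign_deed is forbidden. None of the other listed options is forbidden under the premises.

sign_deed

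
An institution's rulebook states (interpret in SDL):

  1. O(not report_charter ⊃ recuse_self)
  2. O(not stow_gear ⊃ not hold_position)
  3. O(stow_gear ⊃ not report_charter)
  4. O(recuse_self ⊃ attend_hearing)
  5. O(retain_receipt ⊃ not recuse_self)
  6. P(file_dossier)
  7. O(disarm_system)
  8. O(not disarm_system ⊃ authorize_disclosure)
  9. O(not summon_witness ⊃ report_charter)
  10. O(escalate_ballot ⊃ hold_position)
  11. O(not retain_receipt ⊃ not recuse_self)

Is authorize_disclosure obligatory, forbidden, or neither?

Premise 8 is O(not disarm_system ⊃ authorize_disclosure), but O(not disarm_system) is not derivable from the premises, so it does not yield O(authorize_disclosure).
No premise or chain of K-axiom applications forces O(authorize_disclosure), and none forces O(not authorize_disclosure). So authorize_disclosure is neither obligatory nor forbidden under these norms.

Neither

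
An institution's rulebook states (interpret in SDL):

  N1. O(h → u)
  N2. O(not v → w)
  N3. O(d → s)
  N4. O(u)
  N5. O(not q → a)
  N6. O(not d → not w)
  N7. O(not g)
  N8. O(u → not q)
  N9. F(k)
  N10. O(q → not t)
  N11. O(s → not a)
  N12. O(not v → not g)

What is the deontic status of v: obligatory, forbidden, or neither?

Premise 4 states O(u) outright.
Applying K to premise 8 (O(u → not q)) and O(u) yields O(not q).
Premise 5 is O(not q → a); since O(not q), deontic closure gives O(a).
Premise 11, O(s → not a), contraposes to O(a → not s); with O(a) we get O(not s).
Premise 3 is O(d → s); contrapositively O(not s → not d). Since O(not s) holds, K gives O(not d).
From O(not d) and premise 6, O(not d → not w), we obtain O(not w).
The contrapositive of premise 2 (O(not v → w)) is O(not w → v), and O(not w) is already established, so O(v).
Premises 1, 7, 9, 10, 12 do not contribute to this derivation.
Hence v is obligatory.

Obligatory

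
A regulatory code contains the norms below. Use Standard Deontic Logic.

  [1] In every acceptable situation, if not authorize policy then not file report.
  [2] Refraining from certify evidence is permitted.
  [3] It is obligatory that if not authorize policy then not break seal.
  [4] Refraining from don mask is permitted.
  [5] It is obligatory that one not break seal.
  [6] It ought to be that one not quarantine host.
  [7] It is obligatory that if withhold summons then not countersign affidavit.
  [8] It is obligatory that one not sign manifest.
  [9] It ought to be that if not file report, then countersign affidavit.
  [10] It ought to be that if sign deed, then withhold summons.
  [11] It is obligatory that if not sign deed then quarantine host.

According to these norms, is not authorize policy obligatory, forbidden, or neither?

Forbidden

Premise 6 gives O(¬quarantine_host).
Premise 11 is O(¬sign_deed → quarantine_host); contrapositively O(¬quarantine_host → sign_deed). Since O(¬quarantine_host) holds, K gives O(sign_deed).
Applying K to premise 10 (O(sign_deed → withhold_summons)) and O(sign_deed) yields O(withhold_summons).
With premise 7, O(withhold_summons → ¬countersign_affidavit), the K-axiom yields O(¬countersign_affidavit).
Premise 9, O(¬file_report → countersign_affidavit), contraposes to O(¬countersign_affidavit → file_report); with O(¬countersign_affidavit) we get O(file_report).
Premise 1 is O(¬authorize_policy → ¬file_report); contrapositively O(file_report → authorize_policy). Since O(file_report) holds, K gives O(authorize_policy).
Premises 2, 3, 4, 5, 8 do not contribute to this derivation.
Thus O(authorize_policy), which is F(¬authorize_policy): ¬authorize_policy is forbidden.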